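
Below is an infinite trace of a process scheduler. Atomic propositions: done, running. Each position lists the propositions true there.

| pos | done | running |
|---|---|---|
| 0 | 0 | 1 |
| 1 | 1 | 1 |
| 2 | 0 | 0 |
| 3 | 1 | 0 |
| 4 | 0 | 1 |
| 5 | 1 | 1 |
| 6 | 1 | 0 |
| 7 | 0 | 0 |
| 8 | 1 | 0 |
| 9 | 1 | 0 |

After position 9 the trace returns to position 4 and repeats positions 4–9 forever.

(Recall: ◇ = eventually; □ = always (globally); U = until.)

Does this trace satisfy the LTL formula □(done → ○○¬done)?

done → ○○¬done must hold at every position from 0 onward. It fails at position 1, so □(done → ○○¬done) is false.
Positions where done holds: 1, 3, 5, 6, 8, 9.
Check ○○¬done at each: 1→fails, 3→fails, 5→ok, 6→fails, 8→ok, 9→fails.

Violated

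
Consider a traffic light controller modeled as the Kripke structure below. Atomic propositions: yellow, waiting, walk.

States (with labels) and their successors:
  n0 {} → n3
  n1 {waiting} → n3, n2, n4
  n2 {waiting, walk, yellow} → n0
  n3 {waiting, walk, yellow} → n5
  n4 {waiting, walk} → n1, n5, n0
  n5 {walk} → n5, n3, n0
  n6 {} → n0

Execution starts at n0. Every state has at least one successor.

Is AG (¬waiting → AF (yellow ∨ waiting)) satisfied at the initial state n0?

States satisfying ¬waiting → AF (yellow ∨ waiting): {n0, n1, n2, n3, n4, n6}.
States satisfying AG (¬waiting → AF (yellow ∨ waiting)): ∅.
n5 is reachable from n0 and violates ¬waiting → AF (yellow ∨ waiting), so AG fails at n0.
n0 ∉ Sat(AG (¬waiting → AF (yellow ∨ waiting))).

Does not hold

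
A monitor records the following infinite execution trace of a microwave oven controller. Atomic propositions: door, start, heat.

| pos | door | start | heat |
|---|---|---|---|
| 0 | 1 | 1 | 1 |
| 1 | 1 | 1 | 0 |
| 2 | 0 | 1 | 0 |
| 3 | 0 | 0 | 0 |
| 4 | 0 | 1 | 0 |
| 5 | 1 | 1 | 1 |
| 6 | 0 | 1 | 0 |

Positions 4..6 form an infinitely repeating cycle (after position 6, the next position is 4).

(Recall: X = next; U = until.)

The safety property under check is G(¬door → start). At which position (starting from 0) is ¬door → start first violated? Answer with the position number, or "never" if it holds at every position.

3

Check ¬door → start at each position in order: 0 ✓, 1 ✓, 2 ✓.
At position 3 the labels are {}, so ¬door → start is false there. This is the first violation.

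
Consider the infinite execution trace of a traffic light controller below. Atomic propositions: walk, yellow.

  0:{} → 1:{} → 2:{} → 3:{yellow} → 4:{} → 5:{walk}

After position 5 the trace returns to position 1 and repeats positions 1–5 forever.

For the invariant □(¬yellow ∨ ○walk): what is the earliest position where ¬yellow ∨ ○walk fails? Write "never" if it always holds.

3

Check ¬yellow ∨ ○walk at each position in order: 0 ✓, 1 ✓, 2 ✓.
At position 3 the labels are {yellow} and the next position 4 has {}, so ¬yellow ∨ ○walk is false there. This is the first violation.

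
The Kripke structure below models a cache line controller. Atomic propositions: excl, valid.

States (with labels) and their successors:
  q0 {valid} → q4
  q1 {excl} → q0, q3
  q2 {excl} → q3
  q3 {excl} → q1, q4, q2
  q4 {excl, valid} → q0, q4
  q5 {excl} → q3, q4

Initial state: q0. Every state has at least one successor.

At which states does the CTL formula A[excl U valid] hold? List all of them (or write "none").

{q0, q4}

States satisfying excl: {q1, q2, q3, q4, q5}.
States satisfying valid: {q0, q4}.
States satisfying A[excl U valid]: {q0, q4}.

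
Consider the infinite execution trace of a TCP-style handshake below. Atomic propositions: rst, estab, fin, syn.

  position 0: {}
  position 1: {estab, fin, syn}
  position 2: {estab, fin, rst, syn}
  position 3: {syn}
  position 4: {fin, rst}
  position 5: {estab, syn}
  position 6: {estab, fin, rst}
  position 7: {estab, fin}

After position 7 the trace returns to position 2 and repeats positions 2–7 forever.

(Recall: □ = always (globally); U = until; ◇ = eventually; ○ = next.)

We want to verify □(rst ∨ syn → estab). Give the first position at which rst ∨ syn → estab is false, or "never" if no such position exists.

Check rst ∨ syn → estab at each position in order: 0 ✓, 1 ✓, 2 ✓.
At position 3 the labels are {syn}, so rst ∨ syn → estab is false there. This is the first violation.

3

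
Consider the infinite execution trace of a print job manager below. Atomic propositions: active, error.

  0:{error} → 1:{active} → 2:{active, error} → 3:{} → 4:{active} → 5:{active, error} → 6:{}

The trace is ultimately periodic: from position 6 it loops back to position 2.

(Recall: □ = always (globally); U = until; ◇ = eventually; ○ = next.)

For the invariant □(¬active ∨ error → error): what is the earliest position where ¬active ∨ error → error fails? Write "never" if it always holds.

3

Check ¬active ∨ error → error at each position in order: 0 ✓, 1 ✓, 2 ✓.
At position 3 the labels are {}, so ¬active ∨ error → error is false there. This is the first violation.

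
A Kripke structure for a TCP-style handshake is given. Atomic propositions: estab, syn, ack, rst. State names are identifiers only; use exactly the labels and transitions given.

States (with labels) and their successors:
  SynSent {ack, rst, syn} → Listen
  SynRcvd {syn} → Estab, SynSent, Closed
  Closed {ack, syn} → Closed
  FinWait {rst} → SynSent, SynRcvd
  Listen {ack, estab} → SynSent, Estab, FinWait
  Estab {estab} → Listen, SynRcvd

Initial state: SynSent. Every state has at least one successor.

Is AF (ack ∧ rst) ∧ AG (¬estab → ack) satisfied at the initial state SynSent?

States satisfying ack ∧ rst: {SynSent}.
States satisfying AF (ack ∧ rst): {SynSent}.
States satisfying ¬estab → ack: {SynSent, Closed, Listen, Estab}.
States satisfying AG (¬estab → ack): {Closed}.
States satisfying AF (ack ∧ rst) ∧ AG (¬estab → ack): ∅.
SynSent ∉ Sat(AF (ack ∧ rst) ∧ AG (¬estab → ack)).

No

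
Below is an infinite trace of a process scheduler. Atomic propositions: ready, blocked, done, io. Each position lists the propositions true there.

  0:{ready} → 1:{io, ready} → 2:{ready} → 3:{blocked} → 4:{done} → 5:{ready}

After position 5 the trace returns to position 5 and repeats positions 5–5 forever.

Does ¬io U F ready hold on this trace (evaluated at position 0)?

Yes

Walking from position 0: F ready first holds at position 0, and ¬io holds at every earlier position along the way, so ¬io U F ready holds.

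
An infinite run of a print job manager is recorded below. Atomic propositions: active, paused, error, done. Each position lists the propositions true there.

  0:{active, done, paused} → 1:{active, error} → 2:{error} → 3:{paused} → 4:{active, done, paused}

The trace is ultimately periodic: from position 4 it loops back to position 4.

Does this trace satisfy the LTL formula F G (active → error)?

No

G (active → error) is false at every position 0..4, so it never becomes true and F G (active → error) fails.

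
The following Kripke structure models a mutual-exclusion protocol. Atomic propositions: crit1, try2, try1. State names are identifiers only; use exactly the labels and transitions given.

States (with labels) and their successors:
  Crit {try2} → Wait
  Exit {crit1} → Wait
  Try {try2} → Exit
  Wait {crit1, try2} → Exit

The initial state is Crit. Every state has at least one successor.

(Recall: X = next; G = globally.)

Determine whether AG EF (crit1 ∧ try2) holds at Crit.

States satisfying EF (crit1 ∧ try2): {Crit, Exit, Try, Wait}.
States satisfying AG EF (crit1 ∧ try2): {Crit, Exit, Try, Wait}.
Every state reachable from Crit satisfies EF (crit1 ∧ try2).
Crit ∈ Sat(AG EF (crit1 ∧ try2)).

Holds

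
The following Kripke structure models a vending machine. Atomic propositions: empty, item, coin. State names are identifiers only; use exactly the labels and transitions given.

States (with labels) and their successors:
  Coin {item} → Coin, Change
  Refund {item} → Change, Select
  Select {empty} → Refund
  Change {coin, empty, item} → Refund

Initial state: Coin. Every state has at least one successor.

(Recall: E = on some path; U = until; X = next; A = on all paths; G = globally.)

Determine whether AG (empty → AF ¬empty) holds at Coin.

Holds

States satisfying empty → AF ¬empty: {Coin, Refund, Select, Change}.
States satisfying AG (empty → AF ¬empty): {Coin, Refund, Select, Change}.
Every state reachable from Coin satisfies empty → AF ¬empty.
Coin ∈ Sat(AG (empty → AF ¬empty)).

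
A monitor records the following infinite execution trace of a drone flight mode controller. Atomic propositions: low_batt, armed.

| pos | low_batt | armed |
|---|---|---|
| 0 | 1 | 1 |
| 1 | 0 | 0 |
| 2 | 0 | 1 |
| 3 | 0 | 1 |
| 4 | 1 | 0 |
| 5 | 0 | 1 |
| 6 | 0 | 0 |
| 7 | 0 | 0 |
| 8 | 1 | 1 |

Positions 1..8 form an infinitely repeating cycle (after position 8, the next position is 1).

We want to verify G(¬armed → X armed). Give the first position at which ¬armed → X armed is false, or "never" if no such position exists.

6

Check ¬armed → X armed at each position in order: 0 ✓, 1 ✓, 2 ✓, 3 ✓, 4 ✓, 5 ✓.
At position 6 the labels are {} and the next position 7 has {}, so ¬armed → X armed is false there. This is the first violation.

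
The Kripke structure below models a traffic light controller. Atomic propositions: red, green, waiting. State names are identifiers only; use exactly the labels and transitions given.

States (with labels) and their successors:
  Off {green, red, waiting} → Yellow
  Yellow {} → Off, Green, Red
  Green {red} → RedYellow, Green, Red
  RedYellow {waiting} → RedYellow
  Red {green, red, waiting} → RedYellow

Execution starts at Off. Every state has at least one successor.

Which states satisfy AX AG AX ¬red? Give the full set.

{RedYellow, Red}

States satisfying AG AX ¬red: {RedYellow, Red}.
States satisfying AX AG AX ¬red: {RedYellow, Red}.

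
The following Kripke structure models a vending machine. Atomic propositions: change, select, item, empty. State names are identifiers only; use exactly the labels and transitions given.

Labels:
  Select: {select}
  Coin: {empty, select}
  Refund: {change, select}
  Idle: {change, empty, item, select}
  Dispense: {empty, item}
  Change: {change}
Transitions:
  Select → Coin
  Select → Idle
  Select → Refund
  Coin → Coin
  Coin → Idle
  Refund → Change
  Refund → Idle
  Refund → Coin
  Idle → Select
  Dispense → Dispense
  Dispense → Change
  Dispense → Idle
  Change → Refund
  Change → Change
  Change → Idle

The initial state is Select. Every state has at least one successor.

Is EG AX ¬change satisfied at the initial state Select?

States satisfying AX ¬change: {Idle}.
States satisfying EG AX ¬change: ∅.
No suitable path/successor from Select witnesses the formula.
Select ∉ Sat(EG AX ¬change).

Does not hold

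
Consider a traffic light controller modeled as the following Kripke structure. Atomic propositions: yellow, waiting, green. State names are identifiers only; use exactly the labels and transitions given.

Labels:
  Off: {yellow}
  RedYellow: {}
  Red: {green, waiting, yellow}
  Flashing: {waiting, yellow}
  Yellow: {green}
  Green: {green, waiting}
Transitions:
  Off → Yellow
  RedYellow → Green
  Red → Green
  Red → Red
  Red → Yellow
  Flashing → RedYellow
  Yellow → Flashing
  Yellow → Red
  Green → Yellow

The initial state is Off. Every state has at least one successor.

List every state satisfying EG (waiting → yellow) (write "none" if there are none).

States satisfying waiting → yellow: {Off, RedYellow, Red, Flashing, Yellow}.
States satisfying EG (waiting → yellow): {Off, Red, Yellow}.

{Off, Red, Yellow}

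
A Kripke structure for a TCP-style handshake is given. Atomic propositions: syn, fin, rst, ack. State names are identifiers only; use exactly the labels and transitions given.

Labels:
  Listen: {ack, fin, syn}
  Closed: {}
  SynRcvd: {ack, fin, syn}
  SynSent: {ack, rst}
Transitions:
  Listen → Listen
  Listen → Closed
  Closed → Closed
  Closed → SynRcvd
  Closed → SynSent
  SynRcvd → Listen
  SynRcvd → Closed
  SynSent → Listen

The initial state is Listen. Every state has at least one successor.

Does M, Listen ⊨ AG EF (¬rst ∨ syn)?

Yes

States satisfying EF (¬rst ∨ syn): {Listen, Closed, SynRcvd, SynSent}.
States satisfying AG EF (¬rst ∨ syn): {Listen, Closed, SynRcvd, SynSent}.
Every state reachable from Listen satisfies EF (¬rst ∨ syn).
Listen ∈ Sat(AG EF (¬rst ∨ syn)).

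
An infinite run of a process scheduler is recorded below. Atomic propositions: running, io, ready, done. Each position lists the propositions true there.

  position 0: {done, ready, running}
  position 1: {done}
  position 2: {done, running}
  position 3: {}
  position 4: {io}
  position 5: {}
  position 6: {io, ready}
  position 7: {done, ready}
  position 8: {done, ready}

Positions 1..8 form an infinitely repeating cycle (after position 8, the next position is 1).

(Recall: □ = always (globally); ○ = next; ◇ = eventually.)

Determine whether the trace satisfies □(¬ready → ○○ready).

No

¬ready → ○○ready must hold at every position from 0 onward. It fails at position 1, so □(¬ready → ○○ready) is false.
Positions where ¬ready holds: 1, 2, 3, 4, 5.
Check ○○ready at each: 1→fails, 2→fails, 3→fails, 4→ok, 5→ok.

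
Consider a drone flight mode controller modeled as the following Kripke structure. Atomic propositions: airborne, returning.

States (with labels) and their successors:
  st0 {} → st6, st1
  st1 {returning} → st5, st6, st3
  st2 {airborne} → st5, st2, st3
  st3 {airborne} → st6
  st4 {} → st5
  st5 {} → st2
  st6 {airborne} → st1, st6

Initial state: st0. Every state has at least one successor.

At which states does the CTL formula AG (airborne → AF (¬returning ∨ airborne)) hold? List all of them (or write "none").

{st0, st1, st2, st3, st4, st5, st6}

States satisfying airborne → AF (¬returning ∨ airborne): {st0, st1, st2, st3, st4, st5, st6}.
States satisfying AG (airborne → AF (¬returning ∨ airborne)): {st0, st1, st2, st3, st4, st5, st6}.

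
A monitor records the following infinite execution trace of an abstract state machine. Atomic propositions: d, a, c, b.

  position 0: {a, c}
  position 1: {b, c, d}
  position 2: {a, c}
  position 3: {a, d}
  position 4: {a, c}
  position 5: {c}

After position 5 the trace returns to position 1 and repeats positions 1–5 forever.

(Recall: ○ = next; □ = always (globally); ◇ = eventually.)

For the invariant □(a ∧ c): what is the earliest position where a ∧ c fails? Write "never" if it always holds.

1

Check a ∧ c at each position in order: 0 ✓.
At position 1 the labels are {b, c, d}, so a ∧ c is false there. This is the first violation.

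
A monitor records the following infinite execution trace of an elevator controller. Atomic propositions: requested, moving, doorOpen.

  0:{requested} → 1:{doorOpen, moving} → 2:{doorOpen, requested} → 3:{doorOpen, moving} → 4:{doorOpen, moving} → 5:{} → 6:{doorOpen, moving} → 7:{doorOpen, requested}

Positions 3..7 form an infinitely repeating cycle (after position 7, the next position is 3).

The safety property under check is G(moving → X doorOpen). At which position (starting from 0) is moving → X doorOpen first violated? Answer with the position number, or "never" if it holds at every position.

Check moving → X doorOpen at each position in order: 0 ✓, 1 ✓, 2 ✓, 3 ✓.
At position 4 the labels are {doorOpen, moving} and the next position 5 has {}, so moving → X doorOpen is false there. This is the first violation.

4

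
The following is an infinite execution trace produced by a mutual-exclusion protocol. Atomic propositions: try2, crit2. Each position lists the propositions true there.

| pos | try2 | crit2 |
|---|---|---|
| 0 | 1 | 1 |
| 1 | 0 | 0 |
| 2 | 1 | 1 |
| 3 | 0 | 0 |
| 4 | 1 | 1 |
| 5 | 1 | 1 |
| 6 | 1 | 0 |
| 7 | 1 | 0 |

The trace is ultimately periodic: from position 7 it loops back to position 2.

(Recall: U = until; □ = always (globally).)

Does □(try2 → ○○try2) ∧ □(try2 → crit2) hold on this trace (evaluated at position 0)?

try2 → ○○try2 must hold at every position from 0 onward. It fails at position 7, so □(try2 → ○○try2) is false.
Positions where try2 holds: 0, 2, 4, 5, 6, 7.
Check ○○try2 at each: 0→ok, 2→ok, 4→ok, 5→ok, 6→ok, 7→fails.
try2 → crit2 must hold at every position from 0 onward. It fails at position 6, so □(try2 → crit2) is false.
Positions where try2 holds: 0, 2, 4, 5, 6, 7.
Check crit2 at each: 0→ok, 2→ok, 4→ok, 5→ok, 6→fails, 7→fails.
At position 0: □(try2 → ○○try2) is false; □(try2 → crit2) is false; so □(try2 → ○○try2) ∧ □(try2 → crit2) is false.

Does not hold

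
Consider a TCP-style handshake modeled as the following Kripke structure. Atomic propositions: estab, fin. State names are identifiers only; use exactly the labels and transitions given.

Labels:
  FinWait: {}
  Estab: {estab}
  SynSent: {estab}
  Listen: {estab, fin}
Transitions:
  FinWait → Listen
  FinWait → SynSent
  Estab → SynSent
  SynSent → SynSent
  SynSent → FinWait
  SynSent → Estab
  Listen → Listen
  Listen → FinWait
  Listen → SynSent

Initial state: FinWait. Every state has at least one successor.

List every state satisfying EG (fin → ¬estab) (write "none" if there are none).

{FinWait, Estab, SynSent}

States satisfying fin → ¬estab: {FinWait, Estab, SynSent}.
States satisfying EG (fin → ¬estab): {FinWait, Estab, SynSent}.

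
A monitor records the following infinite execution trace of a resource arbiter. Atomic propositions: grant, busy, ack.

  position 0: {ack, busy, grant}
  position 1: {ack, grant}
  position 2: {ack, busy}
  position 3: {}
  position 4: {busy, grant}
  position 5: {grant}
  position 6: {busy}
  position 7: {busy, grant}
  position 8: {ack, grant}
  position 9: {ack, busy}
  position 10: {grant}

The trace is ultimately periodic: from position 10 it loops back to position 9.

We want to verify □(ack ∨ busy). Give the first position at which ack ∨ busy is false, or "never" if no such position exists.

Check ack ∨ busy at each position in order: 0 ✓, 1 ✓, 2 ✓.
At position 3 the labels are {}, so ack ∨ busy is false there. This is the first violation.

3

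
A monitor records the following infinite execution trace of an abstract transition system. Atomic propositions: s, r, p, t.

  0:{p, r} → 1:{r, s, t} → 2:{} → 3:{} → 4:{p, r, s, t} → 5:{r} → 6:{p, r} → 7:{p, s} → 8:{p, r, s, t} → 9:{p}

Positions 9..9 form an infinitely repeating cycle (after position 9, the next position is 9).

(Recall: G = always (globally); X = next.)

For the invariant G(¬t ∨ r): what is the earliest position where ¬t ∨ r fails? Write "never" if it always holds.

¬t ∨ r holds at every position 0..9, and those are all the positions the trace ever visits, so the invariant G(¬t ∨ r) is never violated.

never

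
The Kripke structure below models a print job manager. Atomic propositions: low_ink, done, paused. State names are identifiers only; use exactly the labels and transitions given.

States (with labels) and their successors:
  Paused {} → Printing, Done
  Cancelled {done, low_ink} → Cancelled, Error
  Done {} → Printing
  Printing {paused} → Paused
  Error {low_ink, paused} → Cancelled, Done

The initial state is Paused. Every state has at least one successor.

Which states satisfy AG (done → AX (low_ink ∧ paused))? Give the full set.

{Paused, Done, Printing}

States satisfying done → AX (low_ink ∧ paused): {Paused, Done, Printing, Error}.
States satisfying AG (done → AX (low_ink ∧ paused)): {Paused, Done, Printing}.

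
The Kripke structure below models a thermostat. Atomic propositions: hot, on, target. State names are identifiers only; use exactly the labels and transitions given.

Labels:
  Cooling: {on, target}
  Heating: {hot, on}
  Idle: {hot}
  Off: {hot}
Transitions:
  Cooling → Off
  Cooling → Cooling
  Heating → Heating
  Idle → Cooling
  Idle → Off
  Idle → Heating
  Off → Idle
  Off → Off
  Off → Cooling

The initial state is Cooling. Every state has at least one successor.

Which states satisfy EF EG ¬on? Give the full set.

{Cooling, Idle, Off}

States satisfying EG ¬on: {Idle, Off}.
States satisfying EF EG ¬on: {Cooling, Idle, Off}.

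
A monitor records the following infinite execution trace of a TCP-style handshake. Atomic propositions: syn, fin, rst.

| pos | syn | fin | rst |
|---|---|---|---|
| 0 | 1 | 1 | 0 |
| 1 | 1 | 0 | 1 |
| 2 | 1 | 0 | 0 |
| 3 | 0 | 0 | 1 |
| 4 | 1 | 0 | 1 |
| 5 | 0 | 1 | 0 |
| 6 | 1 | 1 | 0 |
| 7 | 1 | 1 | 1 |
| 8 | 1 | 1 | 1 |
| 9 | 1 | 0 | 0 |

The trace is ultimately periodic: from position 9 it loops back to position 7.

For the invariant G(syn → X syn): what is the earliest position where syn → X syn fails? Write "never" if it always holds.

2

Check syn → X syn at each position in order: 0 ✓, 1 ✓.
At position 2 the labels are {syn} and the next position 3 has {rst}, so syn → X syn is false there. This is the first violation.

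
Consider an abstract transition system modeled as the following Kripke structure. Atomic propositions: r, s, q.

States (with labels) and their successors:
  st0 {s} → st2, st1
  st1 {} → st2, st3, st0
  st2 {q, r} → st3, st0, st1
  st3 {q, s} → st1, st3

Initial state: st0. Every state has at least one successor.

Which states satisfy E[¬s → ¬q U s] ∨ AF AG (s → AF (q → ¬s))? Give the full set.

{st0, st1, st3}

States satisfying ¬s → ¬q: {st0, st1, st3}.
States satisfying s: {st0, st3}.
States satisfying E[¬s → ¬q U s]: {st0, st1, st3}.
States satisfying AG (s → AF (q → ¬s)): ∅.
States satisfying AF AG (s → AF (q → ¬s)): ∅.
States satisfying E[¬s → ¬q U s] ∨ AF AG (s → AF (q → ¬s)): {st0, st1, st3}.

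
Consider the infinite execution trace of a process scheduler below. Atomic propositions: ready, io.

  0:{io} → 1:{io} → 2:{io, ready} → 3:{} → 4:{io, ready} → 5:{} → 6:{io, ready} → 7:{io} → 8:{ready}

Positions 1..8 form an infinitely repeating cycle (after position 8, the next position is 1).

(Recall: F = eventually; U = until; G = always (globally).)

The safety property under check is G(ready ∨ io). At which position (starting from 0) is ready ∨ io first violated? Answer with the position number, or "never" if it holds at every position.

3

Check ready ∨ io at each position in order: 0 ✓, 1 ✓, 2 ✓.
At position 3 the labels are {}, so ready ∨ io is false there. This is the first violation.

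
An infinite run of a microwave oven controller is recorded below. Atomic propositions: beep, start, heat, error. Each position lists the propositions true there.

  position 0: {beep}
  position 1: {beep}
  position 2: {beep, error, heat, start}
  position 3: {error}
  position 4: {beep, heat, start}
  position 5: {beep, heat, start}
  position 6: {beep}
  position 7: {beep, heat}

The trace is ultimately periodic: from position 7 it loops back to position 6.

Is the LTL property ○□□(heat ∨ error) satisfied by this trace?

The position after 0 is 1; □□(heat ∨ error) is false there.

Does not hold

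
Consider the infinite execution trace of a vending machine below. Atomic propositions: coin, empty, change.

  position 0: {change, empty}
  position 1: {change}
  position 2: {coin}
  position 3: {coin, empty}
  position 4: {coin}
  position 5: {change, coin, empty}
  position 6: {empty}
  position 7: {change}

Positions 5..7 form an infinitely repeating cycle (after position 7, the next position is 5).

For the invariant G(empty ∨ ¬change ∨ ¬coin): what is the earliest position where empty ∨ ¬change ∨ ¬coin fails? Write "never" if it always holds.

empty ∨ ¬change ∨ ¬coin holds at every position 0..7, and those are all the positions the trace ever visits, so the invariant G(empty ∨ ¬change ∨ ¬coin) is never violated.

never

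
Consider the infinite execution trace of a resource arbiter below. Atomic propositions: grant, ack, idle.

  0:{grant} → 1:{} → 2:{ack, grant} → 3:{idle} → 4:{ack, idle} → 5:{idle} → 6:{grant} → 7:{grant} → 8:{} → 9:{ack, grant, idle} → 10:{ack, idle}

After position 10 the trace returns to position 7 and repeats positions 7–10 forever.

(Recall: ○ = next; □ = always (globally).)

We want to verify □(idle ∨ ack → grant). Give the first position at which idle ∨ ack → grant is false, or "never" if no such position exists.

Check idle ∨ ack → grant at each position in order: 0 ✓, 1 ✓, 2 ✓.
At position 3 the labels are {idle}, so idle ∨ ack → grant is false there. This is the first violation.

3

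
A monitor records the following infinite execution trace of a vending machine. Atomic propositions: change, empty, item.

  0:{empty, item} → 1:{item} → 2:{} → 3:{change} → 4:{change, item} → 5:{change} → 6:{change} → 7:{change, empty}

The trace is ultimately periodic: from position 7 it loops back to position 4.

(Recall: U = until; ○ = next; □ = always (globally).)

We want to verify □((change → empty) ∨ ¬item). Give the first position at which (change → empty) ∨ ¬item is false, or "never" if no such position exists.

Check (change → empty) ∨ ¬item at each position in order: 0 ✓, 1 ✓, 2 ✓, 3 ✓.
At position 4 the labels are {change, item}, so (change → empty) ∨ ¬item is false there. This is the first violation.

4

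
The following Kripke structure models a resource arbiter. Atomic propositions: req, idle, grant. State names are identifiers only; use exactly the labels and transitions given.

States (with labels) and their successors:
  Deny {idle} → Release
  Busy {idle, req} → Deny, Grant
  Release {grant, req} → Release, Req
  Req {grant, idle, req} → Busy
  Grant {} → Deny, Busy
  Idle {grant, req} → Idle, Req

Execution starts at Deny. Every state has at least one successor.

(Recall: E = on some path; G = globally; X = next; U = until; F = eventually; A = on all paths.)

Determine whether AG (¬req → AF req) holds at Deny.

States satisfying ¬req → AF req: {Deny, Busy, Release, Req, Grant, Idle}.
States satisfying AG (¬req → AF req): {Deny, Busy, Release, Req, Grant, Idle}.
Every state reachable from Deny satisfies ¬req → AF req.
Deny ∈ Sat(AG (¬req → AF req)).

Satisfied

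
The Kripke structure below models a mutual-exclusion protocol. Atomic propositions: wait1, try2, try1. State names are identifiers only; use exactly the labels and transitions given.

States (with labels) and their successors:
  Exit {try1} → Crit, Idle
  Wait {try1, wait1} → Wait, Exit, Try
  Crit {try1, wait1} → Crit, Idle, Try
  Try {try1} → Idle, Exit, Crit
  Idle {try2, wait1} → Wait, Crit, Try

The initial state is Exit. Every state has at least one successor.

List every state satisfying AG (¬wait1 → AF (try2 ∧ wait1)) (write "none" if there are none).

none

States satisfying ¬wait1 → AF (try2 ∧ wait1): {Wait, Crit, Idle}.
States satisfying AG (¬wait1 → AF (try2 ∧ wait1)): ∅.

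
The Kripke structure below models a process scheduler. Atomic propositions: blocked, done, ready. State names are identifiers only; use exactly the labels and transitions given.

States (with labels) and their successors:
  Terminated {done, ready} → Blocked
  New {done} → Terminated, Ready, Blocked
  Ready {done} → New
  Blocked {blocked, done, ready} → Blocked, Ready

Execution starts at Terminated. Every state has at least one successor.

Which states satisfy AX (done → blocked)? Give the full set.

{Terminated}

States satisfying done → blocked: {Blocked}.
States satisfying AX (done → blocked): {Terminated}.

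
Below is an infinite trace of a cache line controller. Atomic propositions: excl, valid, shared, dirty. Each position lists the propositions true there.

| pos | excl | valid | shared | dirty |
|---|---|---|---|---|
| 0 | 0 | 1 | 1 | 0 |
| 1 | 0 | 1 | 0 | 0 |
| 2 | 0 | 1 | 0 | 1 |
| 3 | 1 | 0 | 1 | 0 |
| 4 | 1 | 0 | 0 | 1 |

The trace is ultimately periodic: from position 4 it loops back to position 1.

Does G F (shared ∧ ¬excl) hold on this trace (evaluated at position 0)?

F (shared ∧ ¬excl) must hold at every position from 0 onward. It fails at position 1, so G F (shared ∧ ¬excl) is false.

Does not hold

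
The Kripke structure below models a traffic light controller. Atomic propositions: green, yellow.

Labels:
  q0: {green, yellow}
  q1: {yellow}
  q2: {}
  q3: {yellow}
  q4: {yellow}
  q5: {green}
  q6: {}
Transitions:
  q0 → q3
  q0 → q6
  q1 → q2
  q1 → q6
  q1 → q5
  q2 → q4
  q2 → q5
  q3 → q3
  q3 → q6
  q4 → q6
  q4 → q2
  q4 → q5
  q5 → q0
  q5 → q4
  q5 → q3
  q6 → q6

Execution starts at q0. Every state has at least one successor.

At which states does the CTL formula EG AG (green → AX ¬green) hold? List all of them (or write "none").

{q0, q3, q6}

States satisfying AG (green → AX ¬green): {q0, q3, q6}.
States satisfying EG AG (green → AX ¬green): {q0, q3, q6}.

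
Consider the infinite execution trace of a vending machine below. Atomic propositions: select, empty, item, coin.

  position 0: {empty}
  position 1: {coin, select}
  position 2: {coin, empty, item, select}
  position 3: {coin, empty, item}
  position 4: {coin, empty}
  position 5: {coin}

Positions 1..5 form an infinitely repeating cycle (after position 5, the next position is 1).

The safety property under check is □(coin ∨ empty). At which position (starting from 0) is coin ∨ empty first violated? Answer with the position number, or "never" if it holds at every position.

never

coin ∨ empty holds at every position 0..5, and those are all the positions the trace ever visits, so the invariant □(coin ∨ empty) is never violated.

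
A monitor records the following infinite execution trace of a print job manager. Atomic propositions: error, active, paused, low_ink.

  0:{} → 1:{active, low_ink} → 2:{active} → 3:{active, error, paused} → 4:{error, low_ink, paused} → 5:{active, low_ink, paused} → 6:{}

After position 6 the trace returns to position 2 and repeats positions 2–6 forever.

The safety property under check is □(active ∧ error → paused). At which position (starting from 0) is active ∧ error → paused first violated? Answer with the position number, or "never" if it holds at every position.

never

active ∧ error → paused holds at every position 0..6, and those are all the positions the trace ever visits, so the invariant □(active ∧ error → paused) is never violated.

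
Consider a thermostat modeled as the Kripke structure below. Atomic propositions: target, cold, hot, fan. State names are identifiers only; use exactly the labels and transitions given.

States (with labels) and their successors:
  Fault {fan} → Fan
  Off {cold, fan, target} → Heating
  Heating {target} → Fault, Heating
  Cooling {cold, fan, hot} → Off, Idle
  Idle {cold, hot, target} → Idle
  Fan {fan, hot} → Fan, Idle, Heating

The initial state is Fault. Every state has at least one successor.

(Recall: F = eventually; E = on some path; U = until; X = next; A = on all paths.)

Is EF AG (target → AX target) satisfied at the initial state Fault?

Holds

States satisfying AG (target → AX target): {Idle}.
States satisfying EF AG (target → AX target): {Fault, Off, Heating, Cooling, Idle, Fan}.
Some path from Fault reaches a state where AG (target → AX target) holds.
Fault ∈ Sat(EF AG (target → AX target)).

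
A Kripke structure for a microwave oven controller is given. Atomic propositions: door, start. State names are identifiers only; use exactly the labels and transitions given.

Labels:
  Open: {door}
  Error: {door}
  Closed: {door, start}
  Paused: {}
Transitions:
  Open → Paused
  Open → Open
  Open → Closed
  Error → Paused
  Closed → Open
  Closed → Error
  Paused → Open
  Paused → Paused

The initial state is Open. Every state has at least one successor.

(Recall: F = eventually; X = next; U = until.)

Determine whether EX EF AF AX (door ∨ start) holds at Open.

States satisfying EF AF AX (door ∨ start): {Open, Error, Closed, Paused}.
States satisfying EX EF AF AX (door ∨ start): {Open, Error, Closed, Paused}.
Open ∈ Sat(EX EF AF AX (door ∨ start)).

Holds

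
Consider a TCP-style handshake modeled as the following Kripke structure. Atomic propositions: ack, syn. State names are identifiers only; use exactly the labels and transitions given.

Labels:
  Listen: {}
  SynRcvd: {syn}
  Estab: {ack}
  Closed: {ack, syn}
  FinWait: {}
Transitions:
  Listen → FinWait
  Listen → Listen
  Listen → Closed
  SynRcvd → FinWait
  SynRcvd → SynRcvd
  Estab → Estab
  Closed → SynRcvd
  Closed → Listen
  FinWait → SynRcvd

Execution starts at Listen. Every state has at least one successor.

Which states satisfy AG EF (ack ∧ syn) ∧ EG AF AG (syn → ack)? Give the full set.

none

States satisfying EF (ack ∧ syn): {Listen, Closed}.
States satisfying AG EF (ack ∧ syn): ∅.
States satisfying AF AG (syn → ack): {Estab}.
States satisfying EG AF AG (syn → ack): {Estab}.
States satisfying AG EF (ack ∧ syn) ∧ EG AF AG (syn → ack): ∅.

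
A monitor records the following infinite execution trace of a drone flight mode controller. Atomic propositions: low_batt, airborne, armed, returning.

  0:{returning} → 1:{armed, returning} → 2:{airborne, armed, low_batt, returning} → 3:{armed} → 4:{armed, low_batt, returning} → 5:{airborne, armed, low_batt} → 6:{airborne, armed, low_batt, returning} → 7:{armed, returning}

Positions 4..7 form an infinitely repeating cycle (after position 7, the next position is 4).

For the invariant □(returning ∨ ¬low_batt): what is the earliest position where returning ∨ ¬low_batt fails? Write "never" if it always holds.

Check returning ∨ ¬low_batt at each position in order: 0 ✓, 1 ✓, 2 ✓, 3 ✓, 4 ✓.
At position 5 the labels are {airborne, armed, low_batt}, so returning ∨ ¬low_batt is false there. This is the first violation.

5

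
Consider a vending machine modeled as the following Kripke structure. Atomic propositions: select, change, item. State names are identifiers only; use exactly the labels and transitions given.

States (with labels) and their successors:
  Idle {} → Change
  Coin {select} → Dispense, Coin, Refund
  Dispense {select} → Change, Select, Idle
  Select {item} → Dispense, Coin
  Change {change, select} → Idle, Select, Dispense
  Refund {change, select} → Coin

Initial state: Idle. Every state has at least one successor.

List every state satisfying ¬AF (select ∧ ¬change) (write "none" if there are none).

{Idle, Change}

States satisfying select ∧ ¬change: {Coin, Dispense}.
States satisfying AF (select ∧ ¬change): {Coin, Dispense, Select, Refund}.
States satisfying ¬AF (select ∧ ¬change): {Idle, Change}.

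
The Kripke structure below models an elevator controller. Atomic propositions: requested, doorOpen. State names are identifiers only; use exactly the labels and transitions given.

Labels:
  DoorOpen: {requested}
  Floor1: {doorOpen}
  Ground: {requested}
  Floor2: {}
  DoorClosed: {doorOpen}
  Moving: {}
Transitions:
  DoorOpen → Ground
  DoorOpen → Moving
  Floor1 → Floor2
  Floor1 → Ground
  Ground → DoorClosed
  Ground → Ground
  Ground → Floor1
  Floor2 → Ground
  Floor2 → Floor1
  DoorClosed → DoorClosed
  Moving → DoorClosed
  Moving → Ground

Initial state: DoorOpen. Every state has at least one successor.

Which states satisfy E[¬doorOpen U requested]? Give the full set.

States satisfying ¬doorOpen: {DoorOpen, Ground, Floor2, Moving}.
States satisfying requested: {DoorOpen, Ground}.
States satisfying E[¬doorOpen U requested]: {DoorOpen, Ground, Floor2, Moving}.

{DoorOpen, Ground, Floor2, Moving}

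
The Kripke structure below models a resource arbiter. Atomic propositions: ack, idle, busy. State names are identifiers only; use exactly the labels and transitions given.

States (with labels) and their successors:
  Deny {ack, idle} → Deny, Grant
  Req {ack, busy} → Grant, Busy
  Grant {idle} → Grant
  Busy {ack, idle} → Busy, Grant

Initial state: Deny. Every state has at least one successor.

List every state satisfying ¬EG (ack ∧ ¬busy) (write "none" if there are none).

States satisfying ack ∧ ¬busy: {Deny, Busy}.
States satisfying EG (ack ∧ ¬busy): {Deny, Busy}.
States satisfying ¬EG (ack ∧ ¬busy): {Req, Grant}.

{Req, Grant}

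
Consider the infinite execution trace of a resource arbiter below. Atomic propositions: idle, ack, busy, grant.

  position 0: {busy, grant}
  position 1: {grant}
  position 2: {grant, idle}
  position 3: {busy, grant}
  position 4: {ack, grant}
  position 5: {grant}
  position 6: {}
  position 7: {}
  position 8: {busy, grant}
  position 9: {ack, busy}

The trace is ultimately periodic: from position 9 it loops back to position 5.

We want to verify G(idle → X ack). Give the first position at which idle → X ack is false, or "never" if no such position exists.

Check idle → X ack at each position in order: 0 ✓, 1 ✓.
At position 2 the labels are {grant, idle} and the next position 3 has {busy, grant}, so idle → X ack is false there. This is the first violation.

2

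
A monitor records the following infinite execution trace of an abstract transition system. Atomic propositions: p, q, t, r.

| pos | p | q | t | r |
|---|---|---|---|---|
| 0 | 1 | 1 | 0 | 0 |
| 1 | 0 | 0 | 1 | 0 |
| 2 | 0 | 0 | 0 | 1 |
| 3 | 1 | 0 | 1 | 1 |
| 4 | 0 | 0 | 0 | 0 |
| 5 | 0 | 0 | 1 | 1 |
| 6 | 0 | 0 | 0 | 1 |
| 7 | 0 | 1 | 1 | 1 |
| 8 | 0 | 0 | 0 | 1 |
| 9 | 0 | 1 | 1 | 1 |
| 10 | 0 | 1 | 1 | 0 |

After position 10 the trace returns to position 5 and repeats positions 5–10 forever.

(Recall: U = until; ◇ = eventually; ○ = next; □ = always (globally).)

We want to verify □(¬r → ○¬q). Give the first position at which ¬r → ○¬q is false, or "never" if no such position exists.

never

¬r → ○¬q holds at every position 0..10, and those are all the positions the trace ever visits, so the invariant □(¬r → ○¬q) is never violated.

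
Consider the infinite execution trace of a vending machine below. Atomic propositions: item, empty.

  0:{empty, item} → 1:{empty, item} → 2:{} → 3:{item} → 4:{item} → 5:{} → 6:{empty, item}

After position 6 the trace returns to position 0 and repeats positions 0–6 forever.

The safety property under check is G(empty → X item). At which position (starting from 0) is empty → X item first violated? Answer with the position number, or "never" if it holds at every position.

Check empty → X item at each position in order: 0 ✓.
At position 1 the labels are {empty, item} and the next position 2 has {}, so empty → X item is false there. This is the first violation.

1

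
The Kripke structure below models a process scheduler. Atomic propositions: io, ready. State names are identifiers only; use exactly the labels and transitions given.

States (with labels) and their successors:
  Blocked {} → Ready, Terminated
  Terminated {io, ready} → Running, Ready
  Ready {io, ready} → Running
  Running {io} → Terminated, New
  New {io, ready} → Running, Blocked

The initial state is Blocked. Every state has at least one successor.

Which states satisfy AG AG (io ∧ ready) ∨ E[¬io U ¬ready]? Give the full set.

States satisfying AG (io ∧ ready): ∅.
States satisfying AG AG (io ∧ ready): ∅.
States satisfying ¬io: {Blocked}.
States satisfying ¬ready: {Blocked, Running}.
States satisfying E[¬io U ¬ready]: {Blocked, Running}.
States satisfying AG AG (io ∧ ready) ∨ E[¬io U ¬ready]: {Blocked, Running}.

{Blocked, Running}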